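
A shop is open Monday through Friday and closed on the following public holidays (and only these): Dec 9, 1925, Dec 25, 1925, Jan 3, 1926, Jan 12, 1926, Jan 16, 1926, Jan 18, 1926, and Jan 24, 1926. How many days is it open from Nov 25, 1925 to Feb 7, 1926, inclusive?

49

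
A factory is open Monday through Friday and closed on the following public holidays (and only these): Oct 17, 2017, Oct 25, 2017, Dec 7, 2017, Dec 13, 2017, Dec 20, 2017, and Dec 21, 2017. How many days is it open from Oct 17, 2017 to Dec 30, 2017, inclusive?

Oct 17, 2017 is a Tuesday.
That's 75 days from start to end, counting both.
75 = 7 × 10 + 5, so there are 10 full weeks plus 5 extra days.
Each full week contributes 5 weekdays (Mon–Fri): 10 × 5 = 50.
The 5 extra days are Tue, Wed, Thu, Fri, Sat — 4 of them qualify.
Total: 50 + 4 = 54.
Holidays: Oct 17, 2017 (Tue); Oct 25, 2017 (Wed); Dec 7, 2017 (Thu); Dec 13, 2017 (Wed); Dec 20, 2017 (Wed); Dec 21, 2017 (Thu).
All 6 holidays fall on weekdays, so subtract 6.
Business days: 54 − 6 = 48.

48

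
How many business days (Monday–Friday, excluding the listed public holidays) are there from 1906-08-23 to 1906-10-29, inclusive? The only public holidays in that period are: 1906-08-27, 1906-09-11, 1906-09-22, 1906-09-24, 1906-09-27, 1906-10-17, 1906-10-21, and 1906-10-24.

1906-08-23 is a Thursday.
That's 68 days from start to end, counting both.
68 = 7 × 9 + 5, so there are 9 full weeks plus 5 extra days.
Each full week contributes 5 weekdays (Mon–Fri): 9 × 5 = 45.
The 5 extra days are Thu, Fri, Sat, Sun, Mon — 3 of them qualify.
Total: 45 + 3 = 48.
Holidays: 1906-08-27 (Mon); 1906-09-11 (Tue); 1906-09-22 (Sat); 1906-09-24 (Mon); 1906-09-27 (Thu); 1906-10-17 (Wed); 1906-10-21 (Sun); 1906-10-24 (Wed).
6 of the 8 holidays fall on weekdays; the rest are weekends and were already excluded.
Business days: 48 − 6 = 42.

42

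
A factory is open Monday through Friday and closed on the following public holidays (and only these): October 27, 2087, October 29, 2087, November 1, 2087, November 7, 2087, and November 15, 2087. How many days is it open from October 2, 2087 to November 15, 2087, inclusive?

29 working days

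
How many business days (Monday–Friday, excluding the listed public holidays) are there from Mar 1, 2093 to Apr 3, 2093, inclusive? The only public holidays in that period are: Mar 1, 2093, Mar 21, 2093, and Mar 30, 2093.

24 business days

Mar 1, 2093 is a Sunday.
That's 34 days from start to end, counting both.
34 = 7 × 4 + 6, so there are 4 full weeks plus 6 extra days.
Each full week contributes 5 weekdays (Mon–Fri): 4 × 5 = 20.
The 6 extra days are Sunday, Monday, Tuesday, Wednesday, Thursday, Friday — 5 of them qualify.
Total: 20 + 5 = 25.
Holidays: Mar 1, 2093 (Sun); Mar 21, 2093 (Sat); Mar 30, 2093 (Mon).
1 of the 3 holidays fall on weekdays; the rest are weekends and were already excluded.
Business days: 25 − 1 = 24.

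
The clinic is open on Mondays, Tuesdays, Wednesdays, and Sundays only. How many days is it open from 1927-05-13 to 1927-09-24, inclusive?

76

1927-05-13 is a Friday.
The range spans 135 days (inclusive of both endpoints).
135 = 7 × 19 + 2, so there are 19 full weeks plus 2 extra days.
Each full week contributes 4 days from the set (Mon, Tue, Wed, Sun): 19 × 4 = 76.
The 2 extra days are Friday, Saturday — none qualify.
Total: 76 + 0 = 76.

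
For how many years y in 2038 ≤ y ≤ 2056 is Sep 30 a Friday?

3

Day of week of September 30 in each year:
2038: Thu, 2039: Fri ✓, 2040: Sun, 2041: Mon, 2042: Tue, 2043: Wed, 2044: Fri ✓, 2045: Sat, 2046: Sun, 2047: Mon, 2048: Wed, 2049: Thu, 2050: Fri ✓, 2051: Sat, 2052: Mon, 2053: Tue, 2054: Wed, 2055: Thu, 2056: Sat
Fridays: 2039, 2044, 2050.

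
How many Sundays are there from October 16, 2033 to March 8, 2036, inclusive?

125 Sundays

October 16, 2033 is a Sunday.
The range spans 875 days (inclusive of both endpoints).
875 = 7 × 125, so the span is exactly 125 full weeks.
Each full week contributes one Sunday: 125 so far.
Total: 125.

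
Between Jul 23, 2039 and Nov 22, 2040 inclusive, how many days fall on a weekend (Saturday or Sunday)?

Jul 23, 2039 is a Saturday.
That's 489 days from start to end, counting both.
489 = 7 × 69 + 6, so there are 69 full weeks plus 6 extra days.
Each full week contributes 2 weekend days (Sat, Sun): 69 × 2 = 138.
The 6 extra days are Saturday, Sunday, Monday, Tuesday, Wednesday, Thursday — 2 of them qualify.
Total: 138 + 2 = 140.

140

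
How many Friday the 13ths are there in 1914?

The 13th falls on a Friday when the month's 13th has weekday Fri.
Jan 13 is Tue; Feb 13 is Fri ✓; Mar 13 is Fri ✓; Apr 13 is Mon; May 13 is Wed; Jun 13 is Sat; Jul 13 is Mon; Aug 13 is Thu; Sep 13 is Sun; Oct 13 is Tue; Nov 13 is Fri ✓; Dec 13 is Sun.
Friday the 13ths: Feb, Mar, Nov.

3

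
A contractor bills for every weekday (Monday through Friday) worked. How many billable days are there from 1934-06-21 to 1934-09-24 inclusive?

1934-06-21 is a Thursday.
That's 96 days from start to end, counting both.
96 = 7 × 13 + 5, so there are 13 full weeks plus 5 extra days.
Each full week contributes 5 weekdays (Mon–Fri): 13 × 5 = 65.
The 5 extra days are Thursday, Friday, Saturday, Sunday, Monday — 3 of them qualify.
Total: 65 + 3 = 68.

68 weekdays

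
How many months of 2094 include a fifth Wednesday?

4

A month has five Wednesdays exactly when Wednesday falls within its first (length − 28) days.
Jan: 31 days, starts Fri → 5 of Fri, Sat, Sun
Feb: 28 days, starts Mon → 5 of (none)
Mar: 31 days, starts Mon → 5 of Mon, Tue, Wed ✓
Apr: 30 days, starts Thu → 5 of Thu, Fri
May: 31 days, starts Sat → 5 of Sat, Sun, Mon
Jun: 30 days, starts Tue → 5 of Tue, Wed ✓
Jul: 31 days, starts Thu → 5 of Thu, Fri, Sat
Aug: 31 days, starts Sun → 5 of Sun, Mon, Tue
Sep: 30 days, starts Wed → 5 of Wed, Thu ✓
Oct: 31 days, starts Fri → 5 of Fri, Sat, Sun
Nov: 30 days, starts Mon → 5 of Mon, Tue
Dec: 31 days, starts Wed → 5 of Wed, Thu, Fri ✓
Months with five Wednesdays: Mar, Jun, Sep, Dec.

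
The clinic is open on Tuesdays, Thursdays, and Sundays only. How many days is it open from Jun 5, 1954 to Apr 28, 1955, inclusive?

141

Jun 5, 1954 is a Saturday.
The range spans 328 days (inclusive of both endpoints).
328 = 7 × 46 + 6, so there are 46 full weeks plus 6 extra days.
Each full week contributes 3 days from the set (Tue, Thu, Sun): 46 × 3 = 138.
The 6 extra days are Saturday, Sunday, Monday, Tuesday, Wednesday, Thursday — 3 of them qualify.
Total: 138 + 3 = 141.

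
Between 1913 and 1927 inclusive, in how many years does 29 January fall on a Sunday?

1

Day of week of January 29 in each year:
1913: Wed, 1914: Thu, 1915: Fri, 1916: Sat, 1917: Mon, 1918: Tue, 1919: Wed, 1920: Thu, 1921: Sat, 1922: Sun ✓, 1923: Mon, 1924: Tue, 1925: Thu, 1926: Fri, 1927: Sat
Sundays: 1922.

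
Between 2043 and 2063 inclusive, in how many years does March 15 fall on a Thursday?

3

Day of week of March 15 in each year:
2043: Sun, 2044: Tue, 2045: Wed, 2046: Thu ✓, 2047: Fri, 2048: Sun, 2049: Mon, 2050: Tue, 2051: Wed, 2052: Fri, 2053: Sat, 2054: Sun, 2055: Mon, 2056: Wed, 2057: Thu ✓, 2058: Fri, 2059: Sat, 2060: Mon, 2061: Tue, 2062: Wed, 2063: Thu ✓
Thursdays: 2046, 2057, 2063.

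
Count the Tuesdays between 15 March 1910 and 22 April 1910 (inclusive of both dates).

15 March 1910 is a Tuesday.
From 15 March 1910 to 22 April 1910 is 39 days inclusive.
39 = 7 × 5 + 4, so there are 5 full weeks plus 4 extra days.
Each full week contributes one Tuesday: 5 so far.
The 4 extra days are Tuesday, Wednesday, Thursday, Friday — 1 of them qualifies.
Total: 5 + 1 = 6.

6 Tuesdays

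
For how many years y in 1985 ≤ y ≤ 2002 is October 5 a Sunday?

Day of week of October 5 in each year:
1985: Sat, 1986: Sun ✓, 1987: Mon, 1988: Wed, 1989: Thu, 1990: Fri, 1991: Sat, 1992: Mon, 1993: Tue, 1994: Wed, 1995: Thu, 1996: Sat, 1997: Sun ✓, 1998: Mon, 1999: Tue, 2000: Thu, 2001: Fri, 2002: Sat
Sundays: 1986, 1997.

2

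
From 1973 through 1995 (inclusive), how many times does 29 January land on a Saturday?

3

Day of week of January 29 in each year:
1973: Mon, 1974: Tue, 1975: Wed, 1976: Thu, 1977: Sat ✓, 1978: Sun, 1979: Mon, 1980: Tue, 1981: Thu, 1982: Fri, 1983: Sat ✓, 1984: Sun, 1985: Tue, 1986: Wed, 1987: Thu, 1988: Fri, 1989: Sun, 1990: Mon, 1991: Tue, 1992: Wed, 1993: Fri, 1994: Sat ✓, 1995: Sun
Saturdays: 1977, 1983, 1994.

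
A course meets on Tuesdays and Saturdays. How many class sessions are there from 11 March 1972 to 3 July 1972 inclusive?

33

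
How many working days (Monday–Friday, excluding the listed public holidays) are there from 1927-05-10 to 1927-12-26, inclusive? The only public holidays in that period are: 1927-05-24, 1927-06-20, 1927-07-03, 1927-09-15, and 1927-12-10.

162

1927-05-10 is a Tuesday.
The range spans 231 days (inclusive of both endpoints).
231 = 7 × 33, so the span is exactly 33 full weeks.
Each full week contributes 5 weekdays (Mon–Fri): 33 × 5 = 165.
Holidays: 1927-05-24 (Tue); 1927-06-20 (Mon); 1927-07-03 (Sun); 1927-09-15 (Thu); 1927-12-10 (Sat).
3 of the 5 holidays fall on weekdays; the rest are weekends and were already excluded.
Business days: 165 − 3 = 162.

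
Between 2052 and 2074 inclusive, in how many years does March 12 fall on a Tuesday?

Day of week of March 12 in each year:
2052: Tue ✓, 2053: Wed, 2054: Thu, 2055: Fri, 2056: Sun, 2057: Mon, 2058: Tue ✓, 2059: Wed, 2060: Fri, 2061: Sat, 2062: Sun, 2063: Mon, 2064: Wed, 2065: Thu, 2066: Fri, 2067: Sat, 2068: Mon, 2069: Tue ✓, 2070: Wed, 2071: Thu, 2072: Sat, 2073: Sun, 2074: Mon
Tuesdays: 2052, 2058, 2069.

3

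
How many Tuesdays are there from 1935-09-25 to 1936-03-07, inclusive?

23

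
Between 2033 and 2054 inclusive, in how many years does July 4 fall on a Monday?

4

Day of week of July 4 in each year:
2033: Mon ✓, 2034: Tue, 2035: Wed, 2036: Fri, 2037: Sat, 2038: Sun, 2039: Mon ✓, 2040: Wed, 2041: Thu, 2042: Fri, 2043: Sat, 2044: Mon ✓, 2045: Tue, 2046: Wed, 2047: Thu, 2048: Sat, 2049: Sun, 2050: Mon ✓, 2051: Tue, 2052: Thu, 2053: Fri, 2054: Sat
Mondays: 2033, 2039, 2044, 2050.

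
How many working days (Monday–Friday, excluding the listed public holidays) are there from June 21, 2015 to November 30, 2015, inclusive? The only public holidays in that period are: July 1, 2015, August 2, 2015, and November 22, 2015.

115 working days

June 21, 2015 is a Sunday.
From June 21, 2015 to November 30, 2015 is 163 days inclusive.
163 = 7 × 23 + 2, so there are 23 full weeks plus 2 extra days.
Each full week contributes 5 weekdays (Mon–Fri): 23 × 5 = 115.
The 2 extra days are Sunday, Monday — 1 of them qualifies.
Total: 115 + 1 = 116.
Holidays: July 1, 2015 (Wed); August 2, 2015 (Sun); November 22, 2015 (Sun).
1 of the 3 holidays fall on weekdays; the rest are weekends and were already excluded.
Business days: 116 − 1 = 115.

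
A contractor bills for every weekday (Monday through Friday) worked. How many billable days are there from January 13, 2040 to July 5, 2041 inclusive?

January 13, 2040 is a Friday.
The range spans 540 days (inclusive of both endpoints).
540 = 7 × 77 + 1, so there are 77 full weeks plus 1 extra day.
Each full week contributes 5 weekdays (Mon–Fri): 77 × 5 = 385.
The 1 extra day is Fri — 1 of them qualifies.
Total: 385 + 1 = 386.

386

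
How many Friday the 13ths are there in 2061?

The 13th falls on a Friday when the month's 13th has weekday Fri.
Jan 13 is Thu; Feb 13 is Sun; Mar 13 is Sun; Apr 13 is Wed; May 13 is Fri ✓; Jun 13 is Mon; Jul 13 is Wed; Aug 13 is Sat; Sep 13 is Tue; Oct 13 is Thu; Nov 13 is Sun; Dec 13 is Tue.
Friday the 13ths: May.

1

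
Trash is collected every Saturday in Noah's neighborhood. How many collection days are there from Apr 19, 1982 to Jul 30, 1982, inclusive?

14 Saturdays

Apr 19, 1982 is a Monday.
The range spans 103 days (inclusive of both endpoints).
103 = 7 × 14 + 5, so there are 14 full weeks plus 5 extra days.
Each full week contributes one Saturday: 14 so far.
The 5 extra days are Mon, Tue, Wed, Thu, Fri — none qualify.
Total: 14 + 0 = 14.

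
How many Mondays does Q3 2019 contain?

14

Jul 1, 2019 is a Monday.
The range spans 92 days (inclusive of both endpoints).
92 = 7 × 13 + 1, so there are 13 full weeks plus 1 extra day.
Each full week contributes one Monday: 13 so far.
The 1 extra day is Monday — 1 of them qualifies.
Total: 13 + 1 = 14.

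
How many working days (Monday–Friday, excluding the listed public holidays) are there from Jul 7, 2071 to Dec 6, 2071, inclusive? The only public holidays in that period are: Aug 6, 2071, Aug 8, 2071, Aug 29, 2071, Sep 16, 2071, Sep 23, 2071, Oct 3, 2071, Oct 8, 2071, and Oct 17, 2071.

105 working days

Jul 7, 2071 is a Tuesday.
That's 153 days from start to end, counting both.
153 = 7 × 21 + 6, so there are 21 full weeks plus 6 extra days.
Each full week contributes 5 weekdays (Mon–Fri): 21 × 5 = 105.
The 6 extra days are Tuesday, Wednesday, Thursday, Friday, Saturday, Sunday — 4 of them qualify.
Total: 105 + 4 = 109.
Holidays: Aug 6, 2071 (Thu); Aug 8, 2071 (Sat); Aug 29, 2071 (Sat); Sep 16, 2071 (Wed); Sep 23, 2071 (Wed); Oct 3, 2071 (Sat); Oct 8, 2071 (Thu); Oct 17, 2071 (Sat).
4 of the 8 holidays fall on weekdays; the rest are weekends and were already excluded.
Business days: 109 − 4 = 105.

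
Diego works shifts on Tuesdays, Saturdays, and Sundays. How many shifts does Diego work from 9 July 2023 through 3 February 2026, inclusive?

9 July 2023 is a Sunday.
From 9 July 2023 to 3 February 2026 is 941 days inclusive.
941 = 7 × 134 + 3, so there are 134 full weeks plus 3 extra days.
Each full week contributes 3 days from the set (Tue, Sat, Sun): 134 × 3 = 402.
The 3 extra days are Sunday, Monday, Tuesday — 2 of them qualify.
Total: 402 + 2 = 404.

404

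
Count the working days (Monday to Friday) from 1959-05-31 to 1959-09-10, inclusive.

74

1959-05-31 is a Sunday.
The range spans 103 days (inclusive of both endpoints).
103 = 7 × 14 + 5, so there are 14 full weeks plus 5 extra days.
Each full week contributes 5 weekdays (Mon–Fri): 14 × 5 = 70.
The 5 extra days are Sunday, Monday, Tuesday, Wednesday, Thursday — 4 of them qualify.
Total: 70 + 4 = 74.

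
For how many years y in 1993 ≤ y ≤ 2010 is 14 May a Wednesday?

Day of week of May 14 in each year:
1993: Fri, 1994: Sat, 1995: Sun, 1996: Tue, 1997: Wed ✓, 1998: Thu, 1999: Fri, 2000: Sun, 2001: Mon, 2002: Tue, 2003: Wed ✓, 2004: Fri, 2005: Sat, 2006: Sun, 2007: Mon, 2008: Wed ✓, 2009: Thu, 2010: Fri
Wednesdays: 1997, 2003, 2008.

3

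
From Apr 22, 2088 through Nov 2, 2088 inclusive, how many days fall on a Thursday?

Apr 22, 2088 is a Thursday.
The range spans 195 days (inclusive of both endpoints).
195 = 7 × 27 + 6, so there are 27 full weeks plus 6 extra days.
Each full week contributes one Thursday: 27 so far.
The 6 extra days are Thu, Fri, Sat, Sun, Mon, Tue — 1 of them qualifies.
Total: 27 + 1 = 28.

28 Thursdays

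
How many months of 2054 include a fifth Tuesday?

4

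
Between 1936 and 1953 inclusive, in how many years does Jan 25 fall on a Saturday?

3

Day of week of January 25 in each year:
1936: Sat ✓, 1937: Mon, 1938: Tue, 1939: Wed, 1940: Thu, 1941: Sat ✓, 1942: Sun, 1943: Mon, 1944: Tue, 1945: Thu, 1946: Fri, 1947: Sat ✓, 1948: Sun, 1949: Tue, 1950: Wed, 1951: Thu, 1952: Fri, 1953: Sun
Saturdays: 1936, 1941, 1947.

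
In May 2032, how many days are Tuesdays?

1 May 2032 is a Saturday.
The range spans 31 days (inclusive of both endpoints).
31 = 7 × 4 + 3, so there are 4 full weeks plus 3 extra days.
Each full week contributes one Tuesday: 4 so far.
The 3 extra days are Saturday, Sunday, Monday — none qualify.
Total: 4 + 0 = 4.

4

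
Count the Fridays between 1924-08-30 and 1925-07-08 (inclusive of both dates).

44

1924-08-30 is a Saturday.
That's 313 days from start to end, counting both.
313 = 7 × 44 + 5, so there are 44 full weeks plus 5 extra days.
Each full week contributes one Friday: 44 so far.
The 5 extra days are Sat, Sun, Mon, Tue, Wed — none qualify.
Total: 44 + 0 = 44.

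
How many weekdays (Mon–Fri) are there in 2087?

2087-01-01 is a Wednesday.
The range spans 365 days (inclusive of both endpoints).
365 = 7 × 52 + 1, so there are 52 full weeks plus 1 extra day.
Each full week contributes 5 weekdays (Mon–Fri): 52 × 5 = 260.
The 1 extra day is Wed — 1 of them qualifies.
Total: 260 + 1 = 261.

261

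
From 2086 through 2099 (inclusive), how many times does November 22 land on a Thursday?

Day of week of November 22 in each year:
2086: Fri, 2087: Sat, 2088: Mon, 2089: Tue, 2090: Wed, 2091: Thu ✓, 2092: Sat, 2093: Sun, 2094: Mon, 2095: Tue, 2096: Thu ✓, 2097: Fri, 2098: Sat, 2099: Sun
Thursdays: 2091, 2096.

2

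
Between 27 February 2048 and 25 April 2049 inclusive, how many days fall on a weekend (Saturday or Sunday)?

27 February 2048 is a Thursday.
The range spans 424 days (inclusive of both endpoints).
424 = 7 × 60 + 4, so there are 60 full weeks plus 4 extra days.
Each full week contributes 2 weekend days (Sat, Sun): 60 × 2 = 120.
The 4 extra days are Thu, Fri, Sat, Sun — 2 of them qualify.
Total: 120 + 2 = 122.

122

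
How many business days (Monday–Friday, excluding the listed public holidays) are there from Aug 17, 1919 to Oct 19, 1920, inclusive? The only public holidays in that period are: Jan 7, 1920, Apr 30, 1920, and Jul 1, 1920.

Aug 17, 1919 is a Sunday.
From Aug 17, 1919 to Oct 19, 1920 is 430 days inclusive.
430 = 7 × 61 + 3, so there are 61 full weeks plus 3 extra days.
Each full week contributes 5 weekdays (Mon–Fri): 61 × 5 = 305.
The 3 extra days are Sunday, Monday, Tuesday — 2 of them qualify.
Total: 305 + 2 = 307.
Holidays: Jan 7, 1920 (Wed); Apr 30, 1920 (Fri); Jul 1, 1920 (Thu).
All 3 holidays fall on weekdays, so subtract 3.
Business days: 307 − 3 = 304.

304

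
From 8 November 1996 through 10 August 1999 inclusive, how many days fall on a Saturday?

144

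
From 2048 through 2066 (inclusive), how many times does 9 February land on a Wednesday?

Day of week of February 9 in each year:
2048: Sun, 2049: Tue, 2050: Wed ✓, 2051: Thu, 2052: Fri, 2053: Sun, 2054: Mon, 2055: Tue, 2056: Wed ✓, 2057: Fri, 2058: Sat, 2059: Sun, 2060: Mon, 2061: Wed ✓, 2062: Thu, 2063: Fri, 2064: Sat, 2065: Mon, 2066: Tue
Wednesdays: 2050, 2056, 2061.

3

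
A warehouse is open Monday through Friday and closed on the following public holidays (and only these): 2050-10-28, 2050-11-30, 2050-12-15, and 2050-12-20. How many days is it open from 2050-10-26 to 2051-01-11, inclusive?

52 business days

2050-10-26 is a Wednesday.
From 2050-10-26 to 2051-01-11 is 78 days inclusive.
78 = 7 × 11 + 1, so there are 11 full weeks plus 1 extra day.
Each full week contributes 5 weekdays (Mon–Fri): 11 × 5 = 55.
The 1 extra day is Wednesday — 1 of them qualifies.
Total: 55 + 1 = 56.
Holidays: 2050-10-28 (Fri); 2050-11-30 (Wed); 2050-12-15 (Thu); 2050-12-20 (Tue).
All 4 holidays fall on weekdays, so subtract 4.
Business days: 56 − 4 = 52.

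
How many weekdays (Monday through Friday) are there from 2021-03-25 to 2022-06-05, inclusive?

2021-03-25 is a Thursday.
From 2021-03-25 to 2022-06-05 is 438 days inclusive.
438 = 7 × 62 + 4, so there are 62 full weeks plus 4 extra days.
Each full week contributes 5 weekdays (Mon–Fri): 62 × 5 = 310.
The 4 extra days are Thu, Fri, Sat, Sun — 2 of them qualify.
Total: 310 + 2 = 312.

312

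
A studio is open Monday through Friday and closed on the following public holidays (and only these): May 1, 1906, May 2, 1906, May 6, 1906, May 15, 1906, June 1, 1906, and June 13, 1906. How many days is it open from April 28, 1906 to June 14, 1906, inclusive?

29

April 28, 1906 is a Saturday.
That's 48 days from start to end, counting both.
48 = 7 × 6 + 6, so there are 6 full weeks plus 6 extra days.
Each full week contributes 5 weekdays (Mon–Fri): 6 × 5 = 30.
The 6 extra days are Saturday, Sunday, Monday, Tuesday, Wednesday, Thursday — 4 of them qualify.
Total: 30 + 4 = 34.
Holidays: May 1, 1906 (Tue); May 2, 1906 (Wed); May 6, 1906 (Sun); May 15, 1906 (Tue); June 1, 1906 (Fri); June 13, 1906 (Wed).
5 of the 6 holidays fall on weekdays; the rest are weekends and were already excluded.
Business days: 34 − 5 = 29.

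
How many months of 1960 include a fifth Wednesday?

A month has five Wednesdays exactly when Wednesday falls within its first (length − 28) days.
Jan: 31 days, starts Fri → 5 of Fri, Sat, Sun
Feb: 29 days, starts Mon → 5 of Mon
Mar: 31 days, starts Tue → 5 of Tue, Wed, Thu ✓
Apr: 30 days, starts Fri → 5 of Fri, Sat
May: 31 days, starts Sun → 5 of Sun, Mon, Tue
Jun: 30 days, starts Wed → 5 of Wed, Thu ✓
Jul: 31 days, starts Fri → 5 of Fri, Sat, Sun
Aug: 31 days, starts Mon → 5 of Mon, Tue, Wed ✓
Sep: 30 days, starts Thu → 5 of Thu, Fri
Oct: 31 days, starts Sat → 5 of Sat, Sun, Mon
Nov: 30 days, starts Tue → 5 of Tue, Wed ✓
Dec: 31 days, starts Thu → 5 of Thu, Fri, Sat
Months with five Wednesdays: Mar, Jun, Aug, Nov.

4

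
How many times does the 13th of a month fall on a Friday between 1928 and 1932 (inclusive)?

Friday-the-13ths by year:
1928: Jan, Apr, Jul
1929: Sep, Dec
1930: Jun
1931: Feb, Mar, Nov
1932: May

10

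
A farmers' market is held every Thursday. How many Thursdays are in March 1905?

Mar 1, 1905 is a Wednesday.
The range spans 31 days (inclusive of both endpoints).
31 = 7 × 4 + 3, so there are 4 full weeks plus 3 extra days.
Each full week contributes one Thursday: 4 so far.
The 3 extra days are Wednesday, Thursday, Friday — 1 of them qualifies.
Total: 4 + 1 = 5.

5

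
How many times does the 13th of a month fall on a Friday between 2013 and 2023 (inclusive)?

19

Friday-the-13ths by year:
2013: Sep, Dec
2014: Jun
2015: Feb, Mar, Nov
2016: May
2017: Jan, Oct
2018: Apr, Jul
2019: Sep, Dec
2020: Mar, Nov
2021: Aug
2022: May
2023: Jan, Oct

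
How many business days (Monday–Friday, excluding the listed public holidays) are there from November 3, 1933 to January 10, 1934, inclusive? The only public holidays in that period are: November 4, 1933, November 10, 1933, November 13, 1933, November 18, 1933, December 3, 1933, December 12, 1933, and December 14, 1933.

45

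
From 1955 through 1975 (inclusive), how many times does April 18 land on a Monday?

Day of week of April 18 in each year:
1955: Mon ✓, 1956: Wed, 1957: Thu, 1958: Fri, 1959: Sat, 1960: Mon ✓, 1961: Tue, 1962: Wed, 1963: Thu, 1964: Sat, 1965: Sun, 1966: Mon ✓, 1967: Tue, 1968: Thu, 1969: Fri, 1970: Sat, 1971: Sun, 1972: Tue, 1973: Wed, 1974: Thu, 1975: Fri
Mondays: 1955, 1960, 1966.

3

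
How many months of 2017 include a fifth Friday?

A month has five Fridays exactly when Friday falls within its first (length − 28) days.
Jan: 31 days, starts Sun → 5 of Sun, Mon, Tue
Feb: 28 days, starts Wed → 5 of (none)
Mar: 31 days, starts Wed → 5 of Wed, Thu, Fri ✓
Apr: 30 days, starts Sat → 5 of Sat, Sun
May: 31 days, starts Mon → 5 of Mon, Tue, Wed
Jun: 30 days, starts Thu → 5 of Thu, Fri ✓
Jul: 31 days, starts Sat → 5 of Sat, Sun, Mon
Aug: 31 days, starts Tue → 5 of Tue, Wed, Thu
Sep: 30 days, starts Fri → 5 of Fri, Sat ✓
Oct: 31 days, starts Sun → 5 of Sun, Mon, Tue
Nov: 30 days, starts Wed → 5 of Wed, Thu
Dec: 31 days, starts Fri → 5 of Fri, Sat, Sun ✓
Months with five Fridays: Mar, Jun, Sep, Dec.

4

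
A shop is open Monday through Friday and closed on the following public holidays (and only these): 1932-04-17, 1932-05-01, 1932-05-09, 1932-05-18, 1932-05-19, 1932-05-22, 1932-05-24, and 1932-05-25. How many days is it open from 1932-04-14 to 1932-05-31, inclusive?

29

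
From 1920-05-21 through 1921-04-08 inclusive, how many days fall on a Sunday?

46

1920-05-21 is a Friday.
That's 323 days from start to end, counting both.
323 = 7 × 46 + 1, so there are 46 full weeks plus 1 extra day.
Each full week contributes one Sunday: 46 so far.
The 1 extra day is Fri — none qualify.
Total: 46 + 0 = 46.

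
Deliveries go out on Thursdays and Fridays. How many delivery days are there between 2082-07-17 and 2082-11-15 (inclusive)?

35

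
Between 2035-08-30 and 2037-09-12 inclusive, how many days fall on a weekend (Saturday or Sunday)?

2035-08-30 is a Thursday.
That's 745 days from start to end, counting both.
745 = 7 × 106 + 3, so there are 106 full weeks plus 3 extra days.
Each full week contributes 2 weekend days (Sat, Sun): 106 × 2 = 212.
The 3 extra days are Thursday, Friday, Saturday — 1 of them qualifies.
Total: 212 + 1 = 213.

213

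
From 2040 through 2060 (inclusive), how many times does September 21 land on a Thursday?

Day of week of September 21 in each year:
2040: Fri, 2041: Sat, 2042: Sun, 2043: Mon, 2044: Wed, 2045: Thu ✓, 2046: Fri, 2047: Sat, 2048: Mon, 2049: Tue, 2050: Wed, 2051: Thu ✓, 2052: Sat, 2053: Sun, 2054: Mon, 2055: Tue, 2056: Thu ✓, 2057: Fri, 2058: Sat, 2059: Sun, 2060: Tue
Thursdays: 2045, 2051, 2056.

3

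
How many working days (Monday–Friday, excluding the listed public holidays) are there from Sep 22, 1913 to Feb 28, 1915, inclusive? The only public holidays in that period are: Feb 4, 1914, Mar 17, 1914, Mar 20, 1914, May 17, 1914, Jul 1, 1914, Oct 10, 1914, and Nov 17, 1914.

Sep 22, 1913 is a Monday.
From Sep 22, 1913 to Feb 28, 1915 is 525 days inclusive.
525 = 7 × 75, so the span is exactly 75 full weeks.
Each full week contributes 5 weekdays (Mon–Fri): 75 × 5 = 375.
Total: 375.
Holidays: Feb 4, 1914 (Wed); Mar 17, 1914 (Tue); Mar 20, 1914 (Fri); May 17, 1914 (Sun); Jul 1, 1914 (Wed); Oct 10, 1914 (Sat); Nov 17, 1914 (Tue).
5 of the 7 holidays fall on weekdays; the rest are weekends and were already excluded.
Business days: 375 − 5 = 370.

370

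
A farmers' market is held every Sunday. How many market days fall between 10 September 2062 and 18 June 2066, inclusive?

197 Sundays

10 September 2062 is a Sunday.
That's 1378 days from start to end, counting both.
1378 = 7 × 196 + 6, so there are 196 full weeks plus 6 extra days.
Each full week contributes one Sunday: 196 so far.
The 6 extra days are Sunday, Monday, Tuesday, Wednesday, Thursday, Friday — 1 of them qualifies.
Total: 196 + 1 = 197.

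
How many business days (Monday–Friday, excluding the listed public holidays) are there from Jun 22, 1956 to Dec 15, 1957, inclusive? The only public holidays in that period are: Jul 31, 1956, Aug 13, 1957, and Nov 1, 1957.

383

Jun 22, 1956 is a Friday.
That's 542 days from start to end, counting both.
542 = 7 × 77 + 3, so there are 77 full weeks plus 3 extra days.
Each full week contributes 5 weekdays (Mon–Fri): 77 × 5 = 385.
The 3 extra days are Friday, Saturday, Sunday — 1 of them qualifies.
Total: 385 + 1 = 386.
Holidays: Jul 31, 1956 (Tue); Aug 13, 1957 (Tue); Nov 1, 1957 (Fri).
All 3 holidays fall on weekdays, so subtract 3.
Business days: 386 − 3 = 383.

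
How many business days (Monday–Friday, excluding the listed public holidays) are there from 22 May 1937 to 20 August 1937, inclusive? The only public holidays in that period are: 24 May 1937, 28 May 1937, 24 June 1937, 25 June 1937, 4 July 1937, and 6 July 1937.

60 business days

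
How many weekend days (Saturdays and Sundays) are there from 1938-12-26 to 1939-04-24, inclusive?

34

1938-12-26 is a Monday.
From 1938-12-26 to 1939-04-24 is 120 days inclusive.
120 = 7 × 17 + 1, so there are 17 full weeks plus 1 extra day.
Each full week contributes 2 weekend days (Sat, Sun): 17 × 2 = 34.
The 1 extra day is Monday — none qualify.
Total: 34 + 0 = 34.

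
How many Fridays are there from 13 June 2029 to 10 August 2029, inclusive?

9

13 June 2029 is a Wednesday.
That's 59 days from start to end, counting both.
59 = 7 × 8 + 3, so there are 8 full weeks plus 3 extra days.
Each full week contributes one Friday: 8 so far.
The 3 extra days are Wed, Thu, Fri — 1 of them qualifies.
Total: 8 + 1 = 9.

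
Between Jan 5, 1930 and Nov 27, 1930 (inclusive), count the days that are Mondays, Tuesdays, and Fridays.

140

Jan 5, 1930 is a Sunday.
That's 327 days from start to end, counting both.
327 = 7 × 46 + 5, so there are 46 full weeks plus 5 extra days.
Each full week contributes 3 days from the set (Mon, Tue, Fri): 46 × 3 = 138.
The 5 extra days are Sunday, Monday, Tuesday, Wednesday, Thursday — 2 of them qualify.
Total: 138 + 2 = 140.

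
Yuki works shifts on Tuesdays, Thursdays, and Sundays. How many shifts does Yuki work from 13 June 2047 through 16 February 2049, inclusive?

13 June 2047 is a Thursday.
That's 615 days from start to end, counting both.
615 = 7 × 87 + 6, so there are 87 full weeks plus 6 extra days.
Each full week contributes 3 days from the set (Tue, Thu, Sun): 87 × 3 = 261.
The 6 extra days are Thu, Fri, Sat, Sun, Mon, Tue — 3 of them qualify.
Total: 261 + 3 = 264.

264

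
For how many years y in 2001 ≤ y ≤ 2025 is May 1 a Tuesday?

Day of week of May 1 in each year:
2001: Tue ✓, 2002: Wed, 2003: Thu, 2004: Sat, 2005: Sun, 2006: Mon, 2007: Tue ✓, 2008: Thu, 2009: Fri, 2010: Sat, 2011: Sun, 2012: Tue ✓, 2013: Wed, 2014: Thu, 2015: Fri, 2016: Sun, 2017: Mon, 2018: Tue ✓, 2019: Wed, 2020: Fri, 2021: Sat, 2022: Sun, 2023: Mon, 2024: Wed, 2025: Thu
Tuesdays: 2001, 2007, 2012, 2018.

4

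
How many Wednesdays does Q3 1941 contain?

1 July 1941 is a Tuesday.
From 1 July 1941 to 30 September 1941 is 92 days inclusive.
92 = 7 × 13 + 1, so there are 13 full weeks plus 1 extra day.
Each full week contributes one Wednesday: 13 so far.
The 1 extra day is Tuesday — none qualify.
Total: 13 + 0 = 13.

13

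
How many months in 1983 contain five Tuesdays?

4

A month has five Tuesdays exactly when Tuesday falls within its first (length − 28) days.
Jan: 31 days, starts Sat → 5 of Sat, Sun, Mon
Feb: 28 days, starts Tue → 5 of (none)
Mar: 31 days, starts Tue → 5 of Tue, Wed, Thu ✓
Apr: 30 days, starts Fri → 5 of Fri, Sat
May: 31 days, starts Sun → 5 of Sun, Mon, Tue ✓
Jun: 30 days, starts Wed → 5 of Wed, Thu
Jul: 31 days, starts Fri → 5 of Fri, Sat, Sun
Aug: 31 days, starts Mon → 5 of Mon, Tue, Wed ✓
Sep: 30 days, starts Thu → 5 of Thu, Fri
Oct: 31 days, starts Sat → 5 of Sat, Sun, Mon
Nov: 30 days, starts Tue → 5 of Tue, Wed ✓
Dec: 31 days, starts Thu → 5 of Thu, Fri, Sat
Months with five Tuesdays: Mar, May, Aug, Nov.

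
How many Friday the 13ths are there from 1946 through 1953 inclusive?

14

Friday-the-13ths by year:
1946: Sep, Dec
1947: Jun
1948: Feb, Aug
1949: May
1950: Jan, Oct
1951: Apr, Jul
1952: Jun
1953: Feb, Mar, Nov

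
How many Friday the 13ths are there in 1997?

1

The 13th falls on a Friday when the month's 13th has weekday Fri.
Jan 13 is Mon; Feb 13 is Thu; Mar 13 is Thu; Apr 13 is Sun; May 13 is Tue; Jun 13 is Fri ✓; Jul 13 is Sun; Aug 13 is Wed; Sep 13 is Sat; Oct 13 is Mon; Nov 13 is Thu; Dec 13 is Sat.
Friday the 13ths: Jun.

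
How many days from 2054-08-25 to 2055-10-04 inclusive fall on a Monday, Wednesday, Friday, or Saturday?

2054-08-25 is a Tuesday.
The range spans 406 days (inclusive of both endpoints).
406 = 7 × 58, so the span is exactly 58 full weeks.
Each full week contributes 4 days from the set (Mon, Wed, Fri, Sat): 58 × 4 = 232.
Total: 232.

232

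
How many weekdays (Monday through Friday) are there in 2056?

2056-01-01 is a Saturday.
From 2056-01-01 to 2056-12-31 is 366 days inclusive.
366 = 7 × 52 + 2, so there are 52 full weeks plus 2 extra days.
Each full week contributes 5 weekdays (Mon–Fri): 52 × 5 = 260.
The 2 extra days are Saturday, Sunday — none qualify.
Total: 260 + 0 = 260.

260 weekdays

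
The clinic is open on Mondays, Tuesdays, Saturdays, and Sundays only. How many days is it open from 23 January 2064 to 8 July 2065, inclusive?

23 January 2064 is a Wednesday.
That's 533 days from start to end, counting both.
533 = 7 × 76 + 1, so there are 76 full weeks plus 1 extra day.
Each full week contributes 4 days from the set (Mon, Tue, Sat, Sun): 76 × 4 = 304.
The 1 extra day is Wednesday — none qualify.
Total: 304 + 0 = 304.

304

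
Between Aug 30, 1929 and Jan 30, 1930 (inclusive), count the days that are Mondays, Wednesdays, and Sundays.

66

Aug 30, 1929 is a Friday.
That's 154 days from start to end, counting both.
154 = 7 × 22, so the span is exactly 22 full weeks.
Each full week contributes 3 days from the set (Mon, Wed, Sun): 22 × 3 = 66.
Total: 66.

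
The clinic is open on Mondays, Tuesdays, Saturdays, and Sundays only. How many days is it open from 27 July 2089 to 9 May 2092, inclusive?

580

27 July 2089 is a Wednesday.
The range spans 1018 days (inclusive of both endpoints).
1018 = 7 × 145 + 3, so there are 145 full weeks plus 3 extra days.
Each full week contributes 4 days from the set (Mon, Tue, Sat, Sun): 145 × 4 = 580.
The 3 extra days are Wednesday, Thursday, Friday — none qualify.
Total: 580 + 0 = 580.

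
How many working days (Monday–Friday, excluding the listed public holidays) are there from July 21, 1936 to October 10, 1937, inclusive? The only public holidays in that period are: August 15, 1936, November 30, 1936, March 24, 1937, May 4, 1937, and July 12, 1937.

315 working days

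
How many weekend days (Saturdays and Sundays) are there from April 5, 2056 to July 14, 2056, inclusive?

April 5, 2056 is a Wednesday.
From April 5, 2056 to July 14, 2056 is 101 days inclusive.
101 = 7 × 14 + 3, so there are 14 full weeks plus 3 extra days.
Each full week contributes 2 weekend days (Sat, Sun): 14 × 2 = 28.
The 3 extra days are Wednesday, Thursday, Friday — none qualify.
Total: 28 + 0 = 28.

28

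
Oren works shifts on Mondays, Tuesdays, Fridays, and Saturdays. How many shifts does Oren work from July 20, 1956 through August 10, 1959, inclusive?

July 20, 1956 is a Friday.
The range spans 1117 days (inclusive of both endpoints).
1117 = 7 × 159 + 4, so there are 159 full weeks plus 4 extra days.
Each full week contributes 4 days from the set (Mon, Tue, Fri, Sat): 159 × 4 = 636.
The 4 extra days are Fri, Sat, Sun, Mon — 3 of them qualify.
Total: 636 + 3 = 639.

639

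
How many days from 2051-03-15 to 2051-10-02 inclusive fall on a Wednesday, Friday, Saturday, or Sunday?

116

2051-03-15 is a Wednesday.
From 2051-03-15 to 2051-10-02 is 202 days inclusive.
202 = 7 × 28 + 6, so there are 28 full weeks plus 6 extra days.
Each full week contributes 4 days from the set (Wed, Fri, Sat, Sun): 28 × 4 = 112.
The 6 extra days are Wednesday, Thursday, Friday, Saturday, Sunday, Monday — 4 of them qualify.
Total: 112 + 4 = 116.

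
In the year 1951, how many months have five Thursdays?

4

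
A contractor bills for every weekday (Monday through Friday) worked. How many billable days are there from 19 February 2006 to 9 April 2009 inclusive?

19 February 2006 is a Sunday.
The range spans 1146 days (inclusive of both endpoints).
1146 = 7 × 163 + 5, so there are 163 full weeks plus 5 extra days.
Each full week contributes 5 weekdays (Mon–Fri): 163 × 5 = 815.
The 5 extra days are Sun, Mon, Tue, Wed, Thu — 4 of them qualify.
Total: 815 + 4 = 819.

819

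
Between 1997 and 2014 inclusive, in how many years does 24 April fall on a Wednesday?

Day of week of April 24 in each year:
1997: Thu, 1998: Fri, 1999: Sat, 2000: Mon, 2001: Tue, 2002: Wed ✓, 2003: Thu, 2004: Sat, 2005: Sun, 2006: Mon, 2007: Tue, 2008: Thu, 2009: Fri, 2010: Sat, 2011: Sun, 2012: Tue, 2013: Wed ✓, 2014: Thu
Wednesdays: 2002, 2013.

2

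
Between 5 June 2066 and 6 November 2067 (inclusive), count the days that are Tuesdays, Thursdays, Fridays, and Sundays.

5 June 2066 is a Saturday.
The range spans 520 days (inclusive of both endpoints).
520 = 7 × 74 + 2, so there are 74 full weeks plus 2 extra days.
Each full week contributes 4 days from the set (Tue, Thu, Fri, Sun): 74 × 4 = 296.
The 2 extra days are Saturday, Sunday — 1 of them qualifies.
Total: 296 + 1 = 297.

297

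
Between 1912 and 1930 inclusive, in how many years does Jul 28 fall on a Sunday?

3

Day of week of July 28 in each year:
1912: Sun ✓, 1913: Mon, 1914: Tue, 1915: Wed, 1916: Fri, 1917: Sat, 1918: Sun ✓, 1919: Mon, 1920: Wed, 1921: Thu, 1922: Fri, 1923: Sat, 1924: Mon, 1925: Tue, 1926: Wed, 1927: Thu, 1928: Sat, 1929: Sun ✓, 1930: Mon
Sundays: 1912, 1918, 1929.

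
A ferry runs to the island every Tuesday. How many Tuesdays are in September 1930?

Sep 1, 1930 is a Monday.
The range spans 30 days (inclusive of both endpoints).
30 = 7 × 4 + 2, so there are 4 full weeks plus 2 extra days.
Each full week contributes one Tuesday: 4 so far.
The 2 extra days are Mon, Tue — 1 of them qualifies.
Total: 4 + 1 = 5.

5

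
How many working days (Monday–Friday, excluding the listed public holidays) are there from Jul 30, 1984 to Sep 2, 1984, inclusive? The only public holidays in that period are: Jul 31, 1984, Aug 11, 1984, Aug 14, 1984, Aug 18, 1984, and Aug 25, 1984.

Jul 30, 1984 is a Monday.
The range spans 35 days (inclusive of both endpoints).
35 = 7 × 5, so the span is exactly 5 full weeks.
Each full week contributes 5 weekdays (Mon–Fri): 5 × 5 = 25.
Total: 25.
Holidays: Jul 31, 1984 (Tue); Aug 11, 1984 (Sat); Aug 14, 1984 (Tue); Aug 18, 1984 (Sat); Aug 25, 1984 (Sat).
2 of the 5 holidays fall on weekdays; the rest are weekends and were already excluded.
Business days: 25 − 2 = 23.

23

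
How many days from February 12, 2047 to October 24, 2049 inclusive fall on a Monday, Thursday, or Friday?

February 12, 2047 is a Tuesday.
The range spans 986 days (inclusive of both endpoints).
986 = 7 × 140 + 6, so there are 140 full weeks plus 6 extra days.
Each full week contributes 3 days from the set (Mon, Thu, Fri): 140 × 3 = 420.
The 6 extra days are Tuesday, Wednesday, Thursday, Friday, Saturday, Sunday — 2 of them qualify.
Total: 420 + 2 = 422.

422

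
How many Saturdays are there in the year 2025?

52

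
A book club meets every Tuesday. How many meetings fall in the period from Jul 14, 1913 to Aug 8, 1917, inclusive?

213

Jul 14, 1913 is a Monday.
That's 1487 days from start to end, counting both.
1487 = 7 × 212 + 3, so there are 212 full weeks plus 3 extra days.
Each full week contributes one Tuesday: 212 so far.
The 3 extra days are Monday, Tuesday, Wednesday — 1 of them qualifies.
Total: 212 + 1 = 213.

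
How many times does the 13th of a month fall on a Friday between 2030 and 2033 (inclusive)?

6

Friday-the-13ths by year:
2030: Sep, Dec
2031: Jun
2032: Feb, Aug
2033: May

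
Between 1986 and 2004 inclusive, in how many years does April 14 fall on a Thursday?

2

Day of week of April 14 in each year:
1986: Mon, 1987: Tue, 1988: Thu ✓, 1989: Fri, 1990: Sat, 1991: Sun, 1992: Tue, 1993: Wed, 1994: Thu ✓, 1995: Fri, 1996: Sun, 1997: Mon, 1998: Tue, 1999: Wed, 2000: Fri, 2001: Sat, 2002: Sun, 2003: Mon, 2004: Wed
Thursdays: 1988, 1994.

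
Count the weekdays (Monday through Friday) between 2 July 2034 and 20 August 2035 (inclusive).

2 July 2034 is a Sunday.
The range spans 415 days (inclusive of both endpoints).
415 = 7 × 59 + 2, so there are 59 full weeks plus 2 extra days.
Each full week contributes 5 weekdays (Mon–Fri): 59 × 5 = 295.
The 2 extra days are Sunday, Monday — 1 of them qualifies.
Total: 295 + 1 = 296.

296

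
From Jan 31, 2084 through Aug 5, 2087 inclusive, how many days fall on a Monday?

Jan 31, 2084 is a Monday.
From Jan 31, 2084 to Aug 5, 2087 is 1283 days inclusive.
1283 = 7 × 183 + 2, so there are 183 full weeks plus 2 extra days.
Each full week contributes one Monday: 183 so far.
The 2 extra days are Monday, Tuesday — 1 of them qualifies.
Total: 183 + 1 = 184.

184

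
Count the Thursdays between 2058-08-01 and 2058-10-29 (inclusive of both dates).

2058-08-01 is a Thursday.
That's 90 days from start to end, counting both.
90 = 7 × 12 + 6, so there are 12 full weeks plus 6 extra days.
Each full week contributes one Thursday: 12 so far.
The 6 extra days are Thu, Fri, Sat, Sun, Mon, Tue — 1 of them qualifies.
Total: 12 + 1 = 13.

13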